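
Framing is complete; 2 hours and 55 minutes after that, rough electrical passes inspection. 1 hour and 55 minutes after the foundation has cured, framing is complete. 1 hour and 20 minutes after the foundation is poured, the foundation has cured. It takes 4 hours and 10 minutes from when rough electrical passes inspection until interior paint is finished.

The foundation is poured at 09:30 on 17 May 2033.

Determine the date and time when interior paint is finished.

19:50 on 17 May 2033

The foundation is poured: 09:30 May 17, 2033.
The foundation has cured: 09:30 May 17, 2033 + 1h20m = 10:50 May 17, 2033.
Framing is complete: 10:50 May 17, 2033 + 1h55m = 12:45 May 17, 2033.
Rough electrical passes inspection: 12:45 May 17, 2033 + 2h55m = 15:40 May 17, 2033.
Interior paint is finished: 15:40 May 17, 2033 + 4h10m = 19:50 May 17, 2033.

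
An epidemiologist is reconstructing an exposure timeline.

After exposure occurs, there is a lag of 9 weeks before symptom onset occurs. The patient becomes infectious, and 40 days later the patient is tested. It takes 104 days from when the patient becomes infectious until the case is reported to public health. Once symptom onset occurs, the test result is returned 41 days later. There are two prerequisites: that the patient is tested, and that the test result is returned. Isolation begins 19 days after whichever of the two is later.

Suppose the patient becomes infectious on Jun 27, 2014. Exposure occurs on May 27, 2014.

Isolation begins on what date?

The patient becomes infectious: Jun 27, 2014.
The patient is tested: Jun 27, 2014 + 40 days = Aug 6, 2014.
Exposure occurs: May 27, 2014.
Symptom onset occurs: May 27, 2014 + 9 weeks = Jul 29, 2014.
The test result is returned: Jul 29, 2014 + 41 days = Sep 8, 2014.
Both prerequisites met — the patient is tested (Aug 6, 2014), the test result is returned (Sep 8, 2014); the later is Sep 8, 2014.
Isolation begins: Sep 8, 2014 + 19 days = Sep 27, 2014.

Sep 27, 2014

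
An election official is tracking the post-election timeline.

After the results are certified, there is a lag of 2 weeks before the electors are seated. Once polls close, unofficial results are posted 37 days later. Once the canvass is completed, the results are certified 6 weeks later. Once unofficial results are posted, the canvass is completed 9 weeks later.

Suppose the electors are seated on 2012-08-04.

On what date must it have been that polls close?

The electors are seated: Aug 4, 2012.
The results are certified: Aug 4, 2012 − 2 weeks = Jul 21, 2012.
The canvass is completed: Jul 21, 2012 − 6 weeks = Jun 9, 2012.
Unofficial results are posted: Jun 9, 2012 − 9 weeks = Apr 7, 2012.
Polls close: Apr 7, 2012 − 37 days = Mar 1, 2012.

2012-03-01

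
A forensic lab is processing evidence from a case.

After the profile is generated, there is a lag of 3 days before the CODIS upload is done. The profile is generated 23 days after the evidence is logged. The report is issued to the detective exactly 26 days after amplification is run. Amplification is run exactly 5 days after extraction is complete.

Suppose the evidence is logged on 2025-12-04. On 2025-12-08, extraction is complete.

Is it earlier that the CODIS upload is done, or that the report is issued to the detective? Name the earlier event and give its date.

The CODIS upload is done — 2025-12-30

The evidence is logged: Dec 4, 2025.
The profile is generated: Dec 4, 2025 + 23 days = Dec 27, 2025.
The CODIS upload is done: Dec 27, 2025 + 3 days = Dec 30, 2025.
Extraction is complete: Dec 8, 2025.
Amplification is run: Dec 8, 2025 + 5 days = Dec 13, 2025.
The report is issued to the detective: Dec 13, 2025 + 26 days = Jan 8, 2026.
Comparing: the CODIS upload is done on Dec 30, 2025 vs the report is issued to the detective on Jan 8, 2026. Earlier: the CODIS upload is done.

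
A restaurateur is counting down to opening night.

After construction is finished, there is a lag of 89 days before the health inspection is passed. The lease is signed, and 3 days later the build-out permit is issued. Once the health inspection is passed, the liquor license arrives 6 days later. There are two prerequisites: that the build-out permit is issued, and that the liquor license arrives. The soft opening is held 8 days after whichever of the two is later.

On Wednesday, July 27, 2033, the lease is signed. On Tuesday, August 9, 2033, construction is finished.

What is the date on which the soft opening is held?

The lease is signed: Jul 27, 2033.
The build-out permit is issued: Jul 27, 2033 + 3 days = Jul 30, 2033.
Construction is finished: Aug 9, 2033.
The health inspection is passed: Aug 9, 2033 + 89 days = Nov 6, 2033.
The liquor license arrives: Nov 6, 2033 + 6 days = Nov 12, 2033.
Both prerequisites met — the build-out permit is issued (Jul 30, 2033), the liquor license arrives (Nov 12, 2033); the later is Nov 12, 2033.
The soft opening is held: Nov 12, 2033 + 8 days = Nov 20, 2033.

Sunday, November 20, 2033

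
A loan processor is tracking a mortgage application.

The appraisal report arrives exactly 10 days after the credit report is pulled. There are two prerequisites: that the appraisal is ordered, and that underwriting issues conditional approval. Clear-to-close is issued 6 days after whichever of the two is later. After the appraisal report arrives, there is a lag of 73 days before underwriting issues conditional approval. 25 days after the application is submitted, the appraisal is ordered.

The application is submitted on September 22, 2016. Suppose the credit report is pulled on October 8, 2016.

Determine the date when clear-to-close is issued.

January 5, 2017

The application is submitted: Sep 22, 2016.
The appraisal is ordered: Sep 22, 2016 + 25 days = Oct 17, 2016.
The credit report is pulled: Oct 8, 2016.
The appraisal report arrives: Oct 8, 2016 + 10 days = Oct 18, 2016.
Underwriting issues conditional approval: Oct 18, 2016 + 73 days = Dec 30, 2016.
Both prerequisites met — the appraisal is ordered (Oct 17, 2016), underwriting issues conditional approval (Dec 30, 2016); the later is Dec 30, 2016.
Clear-to-close is issued: Dec 30, 2016 + 6 days = Jan 5, 2017.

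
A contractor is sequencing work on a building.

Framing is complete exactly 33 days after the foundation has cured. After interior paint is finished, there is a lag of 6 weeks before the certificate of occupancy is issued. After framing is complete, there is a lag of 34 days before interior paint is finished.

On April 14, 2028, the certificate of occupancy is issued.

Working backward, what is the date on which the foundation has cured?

The certificate of occupancy is issued: Apr 14, 2028.
Interior paint is finished: Apr 14, 2028 − 6 weeks = Mar 3, 2028.
Framing is complete: Mar 3, 2028 − 34 days = Jan 29, 2028.
The foundation has cured: Jan 29, 2028 − 33 days = Dec 27, 2027.

December 27, 2027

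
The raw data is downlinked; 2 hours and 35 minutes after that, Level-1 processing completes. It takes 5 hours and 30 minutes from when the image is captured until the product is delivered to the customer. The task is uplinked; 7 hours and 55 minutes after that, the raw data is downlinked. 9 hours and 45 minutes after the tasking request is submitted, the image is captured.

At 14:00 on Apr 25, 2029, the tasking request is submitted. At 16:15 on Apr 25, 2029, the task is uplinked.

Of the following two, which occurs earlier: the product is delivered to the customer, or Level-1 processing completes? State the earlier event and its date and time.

Level-1 processing completes — 02:45 on Apr 26, 2029

The tasking request is submitted: 14:00 Apr 25, 2029.
The image is captured: 14:00 Apr 25, 2029 + 9h45m = 23:45 Apr 25, 2029.
The product is delivered to the customer: 23:45 Apr 25, 2029 + 5h30m = 05:15 Apr 26, 2029.
The task is uplinked: 16:15 Apr 25, 2029.
The raw data is downlinked: 16:15 Apr 25, 2029 + 7h55m = 00:10 Apr 26, 2029.
Level-1 processing completes: 00:10 Apr 26, 2029 + 2h35m = 02:45 Apr 26, 2029.
Comparing: the product is delivered to the customer at 05:15 Apr 26, 2029 vs Level-1 processing completes at 02:45 Apr 26, 2029. Earlier: Level-1 processing completes.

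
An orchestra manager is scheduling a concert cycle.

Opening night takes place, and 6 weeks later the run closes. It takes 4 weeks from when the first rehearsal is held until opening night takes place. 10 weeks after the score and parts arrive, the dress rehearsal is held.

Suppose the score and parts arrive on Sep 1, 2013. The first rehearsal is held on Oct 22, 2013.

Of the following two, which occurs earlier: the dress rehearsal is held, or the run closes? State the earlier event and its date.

The score and parts arrive: Sep 1, 2013.
The dress rehearsal is held: Sep 1, 2013 + 10 weeks = Nov 10, 2013.
The first rehearsal is held: Oct 22, 2013.
Opening night takes place: Oct 22, 2013 + 4 weeks = Nov 19, 2013.
The run closes: Nov 19, 2013 + 6 weeks = Dec 31, 2013.
Comparing: the dress rehearsal is held on Nov 10, 2013 vs the run closes on Dec 31, 2013. Earlier: the dress rehearsal is held.

The dress rehearsal is held — Nov 10, 2013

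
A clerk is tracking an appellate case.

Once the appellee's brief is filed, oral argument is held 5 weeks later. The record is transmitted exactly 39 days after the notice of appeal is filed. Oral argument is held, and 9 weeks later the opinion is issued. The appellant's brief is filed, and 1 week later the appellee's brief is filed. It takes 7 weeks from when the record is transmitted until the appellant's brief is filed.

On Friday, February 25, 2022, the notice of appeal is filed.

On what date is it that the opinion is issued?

The notice of appeal is filed: Feb 25, 2022.
The record is transmitted: Feb 25, 2022 + 39 days = Apr 5, 2022.
The appellant's brief is filed: Apr 5, 2022 + 7 weeks = May 24, 2022.
The appellee's brief is filed: May 24, 2022 + 1 week = May 31, 2022.
Oral argument is held: May 31, 2022 + 5 weeks = Jul 5, 2022.
The opinion is issued: Jul 5, 2022 + 9 weeks = Sep 6, 2022.

Tuesday, September 6, 2022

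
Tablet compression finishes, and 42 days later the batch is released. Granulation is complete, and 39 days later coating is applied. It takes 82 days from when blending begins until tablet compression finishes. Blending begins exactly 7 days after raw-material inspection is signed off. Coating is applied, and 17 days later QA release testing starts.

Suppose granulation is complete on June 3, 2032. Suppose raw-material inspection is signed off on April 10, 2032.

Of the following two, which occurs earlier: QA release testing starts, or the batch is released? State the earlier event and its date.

Granulation is complete: Jun 3, 2032.
Coating is applied: Jun 3, 2032 + 39 days = Jul 12, 2032.
QA release testing starts: Jul 12, 2032 + 17 days = Jul 29, 2032.
Raw-material inspection is signed off: Apr 10, 2032.
Blending begins: Apr 10, 2032 + 7 days = Apr 17, 2032.
Tablet compression finishes: Apr 17, 2032 + 82 days = Jul 8, 2032.
The batch is released: Jul 8, 2032 + 42 days = Aug 19, 2032.
Comparing: QA release testing starts on Jul 29, 2032 vs the batch is released on Aug 19, 2032. Earlier: QA release testing starts.

QA release testing starts — July 29, 2032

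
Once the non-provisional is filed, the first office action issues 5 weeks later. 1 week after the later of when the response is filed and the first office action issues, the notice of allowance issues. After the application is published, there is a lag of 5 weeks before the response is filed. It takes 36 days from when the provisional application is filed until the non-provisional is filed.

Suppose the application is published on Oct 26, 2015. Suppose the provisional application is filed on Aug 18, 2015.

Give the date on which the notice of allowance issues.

The application is published: Oct 26, 2015.
The response is filed: Oct 26, 2015 + 5 weeks = Nov 30, 2015.
The provisional application is filed: Aug 18, 2015.
The non-provisional is filed: Aug 18, 2015 + 36 days = Sep 23, 2015.
The first office action issues: Sep 23, 2015 + 5 weeks = Oct 28, 2015.
Both prerequisites met — the response is filed (Nov 30, 2015), the first office action issues (Oct 28, 2015); the later is Nov 30, 2015.
The notice of allowance issues: Nov 30, 2015 + 1 week = Dec 7, 2015.

Dec 7, 2015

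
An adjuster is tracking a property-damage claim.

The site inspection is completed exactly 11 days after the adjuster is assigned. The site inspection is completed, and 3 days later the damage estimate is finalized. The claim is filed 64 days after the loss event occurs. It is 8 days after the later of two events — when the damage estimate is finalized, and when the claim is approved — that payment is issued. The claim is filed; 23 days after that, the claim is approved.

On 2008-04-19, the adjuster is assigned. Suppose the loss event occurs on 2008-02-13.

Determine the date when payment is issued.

2008-05-18

The adjuster is assigned: Apr 19, 2008.
The site inspection is completed: Apr 19, 2008 + 11 days = Apr 30, 2008.
The damage estimate is finalized: Apr 30, 2008 + 3 days = May 3, 2008.
The loss event occurs: Feb 13, 2008.
The claim is filed: Feb 13, 2008 + 64 days = Apr 17, 2008.
The claim is approved: Apr 17, 2008 + 23 days = May 10, 2008.
Both prerequisites met — the damage estimate is finalized (May 3, 2008), the claim is approved (May 10, 2008); the later is May 10, 2008.
Payment is issued: May 10, 2008 + 8 days = May 18, 2008.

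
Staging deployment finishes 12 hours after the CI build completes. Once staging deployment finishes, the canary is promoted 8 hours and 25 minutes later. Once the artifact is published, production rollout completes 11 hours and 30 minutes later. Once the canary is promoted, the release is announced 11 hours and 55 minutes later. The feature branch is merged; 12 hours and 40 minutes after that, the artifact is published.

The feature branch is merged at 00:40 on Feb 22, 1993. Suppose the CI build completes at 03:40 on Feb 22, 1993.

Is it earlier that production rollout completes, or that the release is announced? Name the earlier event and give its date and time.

The feature branch is merged: 00:40 Feb 22, 1993.
The artifact is published: 00:40 Feb 22, 1993 + 12h40m = 13:20 Feb 22, 1993.
Production rollout completes: 13:20 Feb 22, 1993 + 11h30m = 00:50 Feb 23, 1993.
The CI build completes: 03:40 Feb 22, 1993.
Staging deployment finishes: 03:40 Feb 22, 1993 + 12h = 15:40 Feb 22, 1993.
The canary is promoted: 15:40 Feb 22, 1993 + 8h25m = 00:05 Feb 23, 1993.
The release is announced: 00:05 Feb 23, 1993 + 11h55m = 12:00 Feb 23, 1993.
Comparing: production rollout completes at 00:50 Feb 23, 1993 vs the release is announced at 12:00 Feb 23, 1993. Earlier: production rollout completes.

Production rollout completes — 00:50 on Feb 23, 1993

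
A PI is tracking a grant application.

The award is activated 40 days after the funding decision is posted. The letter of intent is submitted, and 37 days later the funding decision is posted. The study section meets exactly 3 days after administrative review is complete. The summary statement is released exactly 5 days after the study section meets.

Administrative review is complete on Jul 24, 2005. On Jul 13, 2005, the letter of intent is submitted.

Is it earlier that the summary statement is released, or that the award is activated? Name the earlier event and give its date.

Administrative review is complete: Jul 24, 2005.
The study section meets: Jul 24, 2005 + 3 days = Jul 27, 2005.
The summary statement is released: Jul 27, 2005 + 5 days = Aug 1, 2005.
The letter of intent is submitted: Jul 13, 2005.
The funding decision is posted: Jul 13, 2005 + 37 days = Aug 19, 2005.
The award is activated: Aug 19, 2005 + 40 days = Sep 28, 2005.
Comparing: the summary statement is released on Aug 1, 2005 vs the award is activated on Sep 28, 2005. Earlier: the summary statement is released.

The summary statement is released — Aug 1, 2005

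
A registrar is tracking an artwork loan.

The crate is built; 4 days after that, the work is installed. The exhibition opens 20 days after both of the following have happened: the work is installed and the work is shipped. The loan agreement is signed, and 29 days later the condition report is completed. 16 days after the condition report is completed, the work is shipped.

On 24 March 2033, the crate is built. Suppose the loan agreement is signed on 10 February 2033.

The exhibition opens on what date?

17 April 2033

The crate is built: Mar 24, 2033.
The work is installed: Mar 24, 2033 + 4 days = Mar 28, 2033.
The loan agreement is signed: Feb 10, 2033.
The condition report is completed: Feb 10, 2033 + 29 days = Mar 11, 2033.
The work is shipped: Mar 11, 2033 + 16 days = Mar 27, 2033.
Both prerequisites met — the work is installed (Mar 28, 2033), the work is shipped (Mar 27, 2033); the later is Mar 28, 2033.
The exhibition opens: Mar 28, 2033 + 20 days = Apr 17, 2033.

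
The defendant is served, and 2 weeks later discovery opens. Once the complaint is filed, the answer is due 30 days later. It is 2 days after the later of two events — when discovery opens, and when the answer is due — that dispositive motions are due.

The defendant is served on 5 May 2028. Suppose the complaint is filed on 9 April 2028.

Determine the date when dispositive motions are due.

21 May 2028

The defendant is served: May 5, 2028.
Discovery opens: May 5, 2028 + 2 weeks = May 19, 2028.
The complaint is filed: Apr 9, 2028.
The answer is due: Apr 9, 2028 + 30 days = May 9, 2028.
Both prerequisites met — discovery opens (May 19, 2028), the answer is due (May 9, 2028); the later is May 19, 2028.
Dispositive motions are due: May 19, 2028 + 2 days = May 21, 2028.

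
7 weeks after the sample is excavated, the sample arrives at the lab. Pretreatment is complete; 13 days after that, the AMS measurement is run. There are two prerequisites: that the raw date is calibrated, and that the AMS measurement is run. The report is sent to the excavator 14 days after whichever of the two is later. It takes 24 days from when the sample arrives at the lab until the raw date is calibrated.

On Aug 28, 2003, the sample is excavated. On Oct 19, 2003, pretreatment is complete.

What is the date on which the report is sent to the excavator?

The sample is excavated: Aug 28, 2003.
The sample arrives at the lab: Aug 28, 2003 + 7 weeks = Oct 16, 2003.
The raw date is calibrated: Oct 16, 2003 + 24 days = Nov 9, 2003.
Pretreatment is complete: Oct 19, 2003.
The AMS measurement is run: Oct 19, 2003 + 13 days = Nov 1, 2003.
Both prerequisites met — the raw date is calibrated (Nov 9, 2003), the AMS measurement is run (Nov 1, 2003); the later is Nov 9, 2003.
The report is sent to the excavator: Nov 9, 2003 + 14 days = Nov 23, 2003.

Nov 23, 2003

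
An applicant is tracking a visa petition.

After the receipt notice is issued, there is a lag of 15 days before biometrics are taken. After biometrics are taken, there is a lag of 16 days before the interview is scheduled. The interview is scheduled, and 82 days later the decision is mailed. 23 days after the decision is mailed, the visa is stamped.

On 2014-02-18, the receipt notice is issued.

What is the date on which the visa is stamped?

2014-07-04

The receipt notice is issued: Feb 18, 2014.
Biometrics are taken: Feb 18, 2014 + 15 days = Mar 5, 2014.
The interview is scheduled: Mar 5, 2014 + 16 days = Mar 21, 2014.
The decision is mailed: Mar 21, 2014 + 82 days = Jun 11, 2014.
The visa is stamped: Jun 11, 2014 + 23 days = Jul 4, 2014.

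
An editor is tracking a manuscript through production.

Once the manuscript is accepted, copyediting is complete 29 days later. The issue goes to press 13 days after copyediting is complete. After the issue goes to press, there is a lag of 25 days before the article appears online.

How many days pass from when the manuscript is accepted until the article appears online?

67 days

Causal path: the manuscript is accepted → copyediting is complete → the issue goes to press → the article appears online.
Total delay along the path: 29 + 13 + 25 = 67 days.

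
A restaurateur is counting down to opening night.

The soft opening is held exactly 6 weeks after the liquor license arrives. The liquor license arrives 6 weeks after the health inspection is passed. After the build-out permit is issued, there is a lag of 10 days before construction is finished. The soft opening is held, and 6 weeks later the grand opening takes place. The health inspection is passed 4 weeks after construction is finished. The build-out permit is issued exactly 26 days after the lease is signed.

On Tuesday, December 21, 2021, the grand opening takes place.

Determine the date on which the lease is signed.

The grand opening takes place: Dec 21, 2021.
The soft opening is held: Dec 21, 2021 − 6 weeks = Nov 9, 2021.
The liquor license arrives: Nov 9, 2021 − 6 weeks = Sep 28, 2021.
The health inspection is passed: Sep 28, 2021 − 6 weeks = Aug 17, 2021.
Construction is finished: Aug 17, 2021 − 4 weeks = Jul 20, 2021.
The build-out permit is issued: Jul 20, 2021 − 10 days = Jul 10, 2021.
The lease is signed: Jul 10, 2021 − 26 days = Jun 14, 2021.

Monday, June 14, 2021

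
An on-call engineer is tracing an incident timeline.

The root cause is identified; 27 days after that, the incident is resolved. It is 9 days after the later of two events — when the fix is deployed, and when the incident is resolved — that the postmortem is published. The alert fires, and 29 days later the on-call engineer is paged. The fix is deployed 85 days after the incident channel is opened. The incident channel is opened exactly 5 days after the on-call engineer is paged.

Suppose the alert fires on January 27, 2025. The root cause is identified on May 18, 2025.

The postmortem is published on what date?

June 23, 2025

The alert fires: Jan 27, 2025.
The on-call engineer is paged: Jan 27, 2025 + 29 days = Feb 25, 2025.
The incident channel is opened: Feb 25, 2025 + 5 days = Mar 2, 2025.
The fix is deployed: Mar 2, 2025 + 85 days = May 26, 2025.
The root cause is identified: May 18, 2025.
The incident is resolved: May 18, 2025 + 27 days = Jun 14, 2025.
Both prerequisites met — the fix is deployed (May 26, 2025), the incident is resolved (Jun 14, 2025); the later is Jun 14, 2025.
The postmortem is published: Jun 14, 2025 + 9 days = Jun 23, 2025.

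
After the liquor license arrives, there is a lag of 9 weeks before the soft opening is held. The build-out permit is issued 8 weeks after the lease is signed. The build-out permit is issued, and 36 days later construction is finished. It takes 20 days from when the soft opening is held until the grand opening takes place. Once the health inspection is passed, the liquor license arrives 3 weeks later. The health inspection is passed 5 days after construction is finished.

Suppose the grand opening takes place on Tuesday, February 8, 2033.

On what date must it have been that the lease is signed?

The grand opening takes place: Feb 8, 2033.
The soft opening is held: Feb 8, 2033 − 20 days = Jan 19, 2033.
The liquor license arrives: Jan 19, 2033 − 9 weeks = Nov 17, 2032.
The health inspection is passed: Nov 17, 2032 − 3 weeks = Oct 27, 2032.
Construction is finished: Oct 27, 2032 − 5 days = Oct 22, 2032.
The build-out permit is issued: Oct 22, 2032 − 36 days = Sep 16, 2032.
The lease is signed: Sep 16, 2032 − 8 weeks = Jul 22, 2032.

Thursday, July 22, 2032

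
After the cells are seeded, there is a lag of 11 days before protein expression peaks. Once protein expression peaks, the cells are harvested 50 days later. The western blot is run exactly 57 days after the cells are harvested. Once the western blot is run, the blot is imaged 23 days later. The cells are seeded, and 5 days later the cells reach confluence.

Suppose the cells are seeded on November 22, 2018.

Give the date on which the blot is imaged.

The cells are seeded: Nov 22, 2018.
Protein expression peaks: Nov 22, 2018 + 11 days = Dec 3, 2018.
The cells are harvested: Dec 3, 2018 + 50 days = Jan 22, 2019.
The western blot is run: Jan 22, 2019 + 57 days = Mar 20, 2019.
The blot is imaged: Mar 20, 2019 + 23 days = Apr 12, 2019.

April 12, 2019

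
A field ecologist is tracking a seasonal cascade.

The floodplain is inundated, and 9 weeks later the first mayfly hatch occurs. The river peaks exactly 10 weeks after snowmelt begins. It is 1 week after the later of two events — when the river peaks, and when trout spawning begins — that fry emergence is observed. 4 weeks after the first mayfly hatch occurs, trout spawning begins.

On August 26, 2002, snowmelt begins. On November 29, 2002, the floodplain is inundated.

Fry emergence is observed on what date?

March 7, 2003

Snowmelt begins: Aug 26, 2002.
The river peaks: Aug 26, 2002 + 10 weeks = Nov 4, 2002.
The floodplain is inundated: Nov 29, 2002.
The first mayfly hatch occurs: Nov 29, 2002 + 9 weeks = Jan 31, 2003.
Trout spawning begins: Jan 31, 2003 + 4 weeks = Feb 28, 2003.
Both prerequisites met — the river peaks (Nov 4, 2002), trout spawning begins (Feb 28, 2003); the later is Feb 28, 2003.
Fry emergence is observed: Feb 28, 2003 + 1 week = Mar 7, 2003.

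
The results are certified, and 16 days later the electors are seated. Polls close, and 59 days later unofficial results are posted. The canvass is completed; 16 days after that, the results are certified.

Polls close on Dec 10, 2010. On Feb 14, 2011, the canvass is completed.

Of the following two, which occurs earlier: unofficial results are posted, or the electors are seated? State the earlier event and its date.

Unofficial results are posted — Feb 7, 2011

Polls close: Dec 10, 2010.
Unofficial results are posted: Dec 10, 2010 + 59 days = Feb 7, 2011.
The canvass is completed: Feb 14, 2011.
The results are certified: Feb 14, 2011 + 16 days = Mar 2, 2011.
The electors are seated: Mar 2, 2011 + 16 days = Mar 18, 2011.
Comparing: unofficial results are posted on Feb 7, 2011 vs the electors are seated on Mar 18, 2011. Earlier: unofficial results are posted.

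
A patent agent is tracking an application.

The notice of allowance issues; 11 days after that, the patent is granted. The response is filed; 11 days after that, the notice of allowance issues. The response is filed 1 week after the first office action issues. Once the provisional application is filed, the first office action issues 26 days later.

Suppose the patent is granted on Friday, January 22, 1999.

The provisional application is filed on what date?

Saturday, November 28, 1998

The patent is granted: Jan 22, 1999.
The notice of allowance issues: Jan 22, 1999 − 11 days = Jan 11, 1999.
The response is filed: Jan 11, 1999 − 11 days = Dec 31, 1998.
The first office action issues: Dec 31, 1998 − 1 week = Dec 24, 1998.
The provisional application is filed: Dec 24, 1998 − 26 days = Nov 28, 1998.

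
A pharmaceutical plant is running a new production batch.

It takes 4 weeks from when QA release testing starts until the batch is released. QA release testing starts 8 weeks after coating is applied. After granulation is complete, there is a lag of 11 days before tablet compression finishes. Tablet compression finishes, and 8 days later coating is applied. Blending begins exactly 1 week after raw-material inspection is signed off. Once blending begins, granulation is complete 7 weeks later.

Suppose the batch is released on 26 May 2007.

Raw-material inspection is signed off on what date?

18 December 2006

The batch is released: May 26, 2007.
QA release testing starts: May 26, 2007 − 4 weeks = Apr 28, 2007.
Coating is applied: Apr 28, 2007 − 8 weeks = Mar 3, 2007.
Tablet compression finishes: Mar 3, 2007 − 8 days = Feb 23, 2007.
Granulation is complete: Feb 23, 2007 − 11 days = Feb 12, 2007.
Blending begins: Feb 12, 2007 − 7 weeks = Dec 25, 2006.
Raw-material inspection is signed off: Dec 25, 2006 − 1 week = Dec 18, 2006.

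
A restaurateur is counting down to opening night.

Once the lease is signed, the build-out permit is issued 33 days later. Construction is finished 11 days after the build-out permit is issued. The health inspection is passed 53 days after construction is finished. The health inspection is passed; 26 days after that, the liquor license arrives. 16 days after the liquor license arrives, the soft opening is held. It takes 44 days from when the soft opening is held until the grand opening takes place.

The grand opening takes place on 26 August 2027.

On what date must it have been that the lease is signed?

The grand opening takes place: Aug 26, 2027.
The soft opening is held: Aug 26, 2027 − 44 days = Jul 13, 2027.
The liquor license arrives: Jul 13, 2027 − 16 days = Jun 27, 2027.
The health inspection is passed: Jun 27, 2027 − 26 days = Jun 1, 2027.
Construction is finished: Jun 1, 2027 − 53 days = Apr 9, 2027.
The build-out permit is issued: Apr 9, 2027 − 11 days = Mar 29, 2027.
The lease is signed: Mar 29, 2027 − 33 days = Feb 24, 2027.

24 February 2027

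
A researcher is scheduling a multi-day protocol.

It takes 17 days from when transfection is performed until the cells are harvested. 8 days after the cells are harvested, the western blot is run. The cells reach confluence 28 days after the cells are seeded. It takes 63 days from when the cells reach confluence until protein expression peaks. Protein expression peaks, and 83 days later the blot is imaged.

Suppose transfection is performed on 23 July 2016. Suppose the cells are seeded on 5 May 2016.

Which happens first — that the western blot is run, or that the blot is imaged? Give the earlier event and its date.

Transfection is performed: Jul 23, 2016.
The cells are harvested: Jul 23, 2016 + 17 days = Aug 9, 2016.
The western blot is run: Aug 9, 2016 + 8 days = Aug 17, 2016.
The cells are seeded: May 5, 2016.
The cells reach confluence: May 5, 2016 + 28 days = Jun 2, 2016.
Protein expression peaks: Jun 2, 2016 + 63 days = Aug 4, 2016.
The blot is imaged: Aug 4, 2016 + 83 days = Oct 26, 2016.
Comparing: the western blot is run on Aug 17, 2016 vs the blot is imaged on Oct 26, 2016. Earlier: the western blot is run.

The western blot is run — 17 August 2016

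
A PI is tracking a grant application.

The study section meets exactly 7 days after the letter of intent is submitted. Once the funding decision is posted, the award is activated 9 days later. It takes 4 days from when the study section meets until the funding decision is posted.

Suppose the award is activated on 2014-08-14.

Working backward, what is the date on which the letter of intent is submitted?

2014-07-25

The award is activated: Aug 14, 2014.
The funding decision is posted: Aug 14, 2014 − 9 days = Aug 5, 2014.
The study section meets: Aug 5, 2014 − 4 days = Aug 1, 2014.
The letter of intent is submitted: Aug 1, 2014 − 7 days = Jul 25, 2014.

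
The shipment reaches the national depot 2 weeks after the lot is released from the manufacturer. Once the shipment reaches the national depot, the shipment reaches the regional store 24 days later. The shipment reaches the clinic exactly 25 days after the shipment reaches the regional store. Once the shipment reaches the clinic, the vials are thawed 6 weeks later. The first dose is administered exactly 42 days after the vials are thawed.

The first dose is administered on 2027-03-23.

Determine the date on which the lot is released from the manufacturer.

The first dose is administered: Mar 23, 2027.
The vials are thawed: Mar 23, 2027 − 42 days = Feb 9, 2027.
The shipment reaches the clinic: Feb 9, 2027 − 6 weeks = Dec 29, 2026.
The shipment reaches the regional store: Dec 29, 2026 − 25 days = Dec 4, 2026.
The shipment reaches the national depot: Dec 4, 2026 − 24 days = Nov 10, 2026.
The lot is released from the manufacturer: Nov 10, 2026 − 2 weeks = Oct 27, 2026.

2026-10-27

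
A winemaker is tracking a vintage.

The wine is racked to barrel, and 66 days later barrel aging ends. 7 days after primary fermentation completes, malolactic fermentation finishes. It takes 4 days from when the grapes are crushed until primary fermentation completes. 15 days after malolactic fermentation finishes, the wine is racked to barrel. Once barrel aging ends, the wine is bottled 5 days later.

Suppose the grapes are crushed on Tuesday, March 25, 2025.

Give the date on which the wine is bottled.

Monday, June 30, 2025

The grapes are crushed: Mar 25, 2025.
Primary fermentation completes: Mar 25, 2025 + 4 days = Mar 29, 2025.
Malolactic fermentation finishes: Mar 29, 2025 + 7 days = Apr 5, 2025.
The wine is racked to barrel: Apr 5, 2025 + 15 days = Apr 20, 2025.
Barrel aging ends: Apr 20, 2025 + 66 days = Jun 25, 2025.
The wine is bottled: Jun 25, 2025 + 5 days = Jun 30, 2025.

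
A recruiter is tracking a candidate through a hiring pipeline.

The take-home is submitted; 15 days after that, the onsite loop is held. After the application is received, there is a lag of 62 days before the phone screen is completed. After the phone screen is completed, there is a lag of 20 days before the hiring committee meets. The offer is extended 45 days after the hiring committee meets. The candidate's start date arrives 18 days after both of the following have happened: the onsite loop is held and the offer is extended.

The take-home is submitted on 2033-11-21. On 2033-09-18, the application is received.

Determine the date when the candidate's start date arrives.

The take-home is submitted: Nov 21, 2033.
The onsite loop is held: Nov 21, 2033 + 15 days = Dec 6, 2033.
The application is received: Sep 18, 2033.
The phone screen is completed: Sep 18, 2033 + 62 days = Nov 19, 2033.
The hiring committee meets: Nov 19, 2033 + 20 days = Dec 9, 2033.
The offer is extended: Dec 9, 2033 + 45 days = Jan 23, 2034.
Both prerequisites met — the onsite loop is held (Dec 6, 2033), the offer is extended (Jan 23, 2034); the later is Jan 23, 2034.
The candidate's start date arrives: Jan 23, 2034 + 18 days = Feb 10, 2034.

2034-02-10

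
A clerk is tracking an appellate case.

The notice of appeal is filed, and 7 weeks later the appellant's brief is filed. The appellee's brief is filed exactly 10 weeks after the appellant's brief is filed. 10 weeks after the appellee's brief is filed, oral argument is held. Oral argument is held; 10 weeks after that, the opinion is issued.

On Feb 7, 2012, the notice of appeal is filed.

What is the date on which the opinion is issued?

The notice of appeal is filed: Feb 7, 2012.
The appellant's brief is filed: Feb 7, 2012 + 7 weeks = Mar 27, 2012.
The appellee's brief is filed: Mar 27, 2012 + 10 weeks = Jun 5, 2012.
Oral argument is held: Jun 5, 2012 + 10 weeks = Aug 14, 2012.
The opinion is issued: Aug 14, 2012 + 10 weeks = Oct 23, 2012.

Oct 23, 2012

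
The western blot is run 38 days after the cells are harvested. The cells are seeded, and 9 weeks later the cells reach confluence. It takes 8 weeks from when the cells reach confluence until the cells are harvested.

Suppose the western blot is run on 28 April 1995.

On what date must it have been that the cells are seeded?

The western blot is run: Apr 28, 1995.
The cells are harvested: Apr 28, 1995 − 38 days = Mar 21, 1995.
The cells reach confluence: Mar 21, 1995 − 8 weeks = Jan 24, 1995.
The cells are seeded: Jan 24, 1995 − 9 weeks = Nov 22, 1994.

22 November 1994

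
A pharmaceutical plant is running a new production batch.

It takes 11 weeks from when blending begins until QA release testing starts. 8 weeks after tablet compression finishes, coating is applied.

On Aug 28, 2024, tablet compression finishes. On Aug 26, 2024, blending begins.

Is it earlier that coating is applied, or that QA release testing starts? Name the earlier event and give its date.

Tablet compression finishes: Aug 28, 2024.
Coating is applied: Aug 28, 2024 + 8 weeks = Oct 23, 2024.
Blending begins: Aug 26, 2024.
QA release testing starts: Aug 26, 2024 + 11 weeks = Nov 11, 2024.
Comparing: coating is applied on Oct 23, 2024 vs QA release testing starts on Nov 11, 2024. Earlier: coating is applied.

Coating is applied — Oct 23, 2024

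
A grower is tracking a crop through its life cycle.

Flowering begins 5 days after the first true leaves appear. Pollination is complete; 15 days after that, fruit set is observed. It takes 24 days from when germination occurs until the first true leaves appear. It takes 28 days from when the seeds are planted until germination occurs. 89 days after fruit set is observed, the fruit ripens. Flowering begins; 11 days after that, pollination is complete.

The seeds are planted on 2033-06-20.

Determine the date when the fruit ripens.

The seeds are planted: Jun 20, 2033.
Germination occurs: Jun 20, 2033 + 28 days = Jul 18, 2033.
The first true leaves appear: Jul 18, 2033 + 24 days = Aug 11, 2033.
Flowering begins: Aug 11, 2033 + 5 days = Aug 16, 2033.
Pollination is complete: Aug 16, 2033 + 11 days = Aug 27, 2033.
Fruit set is observed: Aug 27, 2033 + 15 days = Sep 11, 2033.
The fruit ripens: Sep 11, 2033 + 89 days = Dec 9, 2033.

2033-12-09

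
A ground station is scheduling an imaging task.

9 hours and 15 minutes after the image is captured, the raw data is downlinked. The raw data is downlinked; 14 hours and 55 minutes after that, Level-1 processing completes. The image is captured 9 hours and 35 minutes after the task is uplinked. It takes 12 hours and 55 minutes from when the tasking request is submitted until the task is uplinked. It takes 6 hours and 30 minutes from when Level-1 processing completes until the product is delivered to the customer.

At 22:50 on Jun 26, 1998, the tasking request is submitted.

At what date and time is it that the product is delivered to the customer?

04:00 on Jun 29, 1998

The tasking request is submitted: 22:50 Jun 26, 1998.
The task is uplinked: 22:50 Jun 26, 1998 + 12h55m = 11:45 Jun 27, 1998.
The image is captured: 11:45 Jun 27, 1998 + 9h35m = 21:20 Jun 27, 1998.
The raw data is downlinked: 21:20 Jun 27, 1998 + 9h15m = 06:35 Jun 28, 1998.
Level-1 processing completes: 06:35 Jun 28, 1998 + 14h55m = 21:30 Jun 28, 1998.
The product is delivered to the customer: 21:30 Jun 28, 1998 + 6h30m = 04:00 Jun 29, 1998.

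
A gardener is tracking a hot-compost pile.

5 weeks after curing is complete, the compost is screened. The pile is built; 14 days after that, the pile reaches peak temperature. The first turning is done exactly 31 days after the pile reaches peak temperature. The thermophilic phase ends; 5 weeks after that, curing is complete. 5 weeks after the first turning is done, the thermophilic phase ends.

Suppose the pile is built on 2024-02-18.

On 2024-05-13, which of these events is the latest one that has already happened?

The pile is built: Feb 18, 2024.
The pile reaches peak temperature: Feb 18, 2024 + 14 days = Mar 3, 2024.
The first turning is done: Mar 3, 2024 + 31 days = Apr 3, 2024.
The thermophilic phase ends: Apr 3, 2024 + 5 weeks = May 8, 2024.
Curing is complete: May 8, 2024 + 5 weeks = Jun 12, 2024.
The compost is screened: Jun 12, 2024 + 5 weeks = Jul 17, 2024.
May 13, 2024 falls between when the thermophilic phase ends (May 8, 2024) and when curing is complete (Jun 12, 2024).

The thermophilic phase ends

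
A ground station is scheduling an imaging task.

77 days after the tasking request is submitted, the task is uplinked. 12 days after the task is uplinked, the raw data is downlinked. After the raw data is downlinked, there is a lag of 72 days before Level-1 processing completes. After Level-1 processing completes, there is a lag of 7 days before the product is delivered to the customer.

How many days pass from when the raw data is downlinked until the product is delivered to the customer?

Causal path: the raw data is downlinked → Level-1 processing completes → the product is delivered to the customer.
Total delay along the path: 72 + 7 = 79 days.

79 days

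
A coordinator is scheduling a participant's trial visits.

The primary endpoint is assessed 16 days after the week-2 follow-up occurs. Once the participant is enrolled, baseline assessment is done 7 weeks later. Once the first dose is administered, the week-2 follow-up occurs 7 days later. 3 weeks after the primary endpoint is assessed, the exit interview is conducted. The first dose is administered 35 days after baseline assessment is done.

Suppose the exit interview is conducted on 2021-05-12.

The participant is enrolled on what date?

2021-01-04

The exit interview is conducted: May 12, 2021.
The primary endpoint is assessed: May 12, 2021 − 3 weeks = Apr 21, 2021.
The week-2 follow-up occurs: Apr 21, 2021 − 16 days = Apr 5, 2021.
The first dose is administered: Apr 5, 2021 − 7 days = Mar 29, 2021.
Baseline assessment is done: Mar 29, 2021 − 35 days = Feb 22, 2021.
The participant is enrolled: Feb 22, 2021 − 7 weeks = Jan 4, 2021.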